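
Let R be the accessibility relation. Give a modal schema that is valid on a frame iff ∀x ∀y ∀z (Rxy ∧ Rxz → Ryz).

◇s → □◇s

This is the Euclidean property; the standard corresponding axiom is 5: ◇s → □◇s.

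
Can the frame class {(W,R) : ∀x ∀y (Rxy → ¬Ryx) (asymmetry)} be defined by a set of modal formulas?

No

Any modally definable frame class is closed under surjective bounded morphisms.
The 3-cycle (worlds w0,w1,w2 with w0→w1→w2→w0) is asymmetric. Mapping every world to a single reflexive point • is a surjective bounded morphism, and the reflexive point is not asymmetric (R•• but asymmetry requires ¬R••).
So the class is not modally definable.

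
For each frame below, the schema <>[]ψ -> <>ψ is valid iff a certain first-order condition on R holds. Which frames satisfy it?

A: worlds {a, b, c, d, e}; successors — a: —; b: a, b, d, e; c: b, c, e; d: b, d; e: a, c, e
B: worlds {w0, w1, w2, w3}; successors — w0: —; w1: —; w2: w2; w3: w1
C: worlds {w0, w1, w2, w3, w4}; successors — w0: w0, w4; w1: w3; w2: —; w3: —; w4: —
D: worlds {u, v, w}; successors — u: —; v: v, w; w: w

D

Frame correspondent (Sahlqvist): forall x forall y (xRy -> exists w (yRw & xRw)) — i.e. a generalized confluence (Geach) condition.
A: fails — bRa but no w with aRw and bRw.
B: fails — w3Rw1 but no w with w1Rw and w3Rw.
C: fails — w0Rw4 but no w with w4Rw and w0Rw.
D: satisfies the condition.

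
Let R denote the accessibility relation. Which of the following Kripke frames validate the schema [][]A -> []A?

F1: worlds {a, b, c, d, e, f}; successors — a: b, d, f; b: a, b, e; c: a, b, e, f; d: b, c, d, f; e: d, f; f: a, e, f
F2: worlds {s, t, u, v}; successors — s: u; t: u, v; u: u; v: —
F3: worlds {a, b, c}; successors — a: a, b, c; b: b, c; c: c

Frame correspondent (Sahlqvist): forall x forall y (Rxy -> exists z (Rxz & Rzy)) — i.e. density.
F1: holds.
F2: fails — Rtv but no z with Rtz and Rzv.
F3: holds.
Valid on: F1, F3.

F1, F3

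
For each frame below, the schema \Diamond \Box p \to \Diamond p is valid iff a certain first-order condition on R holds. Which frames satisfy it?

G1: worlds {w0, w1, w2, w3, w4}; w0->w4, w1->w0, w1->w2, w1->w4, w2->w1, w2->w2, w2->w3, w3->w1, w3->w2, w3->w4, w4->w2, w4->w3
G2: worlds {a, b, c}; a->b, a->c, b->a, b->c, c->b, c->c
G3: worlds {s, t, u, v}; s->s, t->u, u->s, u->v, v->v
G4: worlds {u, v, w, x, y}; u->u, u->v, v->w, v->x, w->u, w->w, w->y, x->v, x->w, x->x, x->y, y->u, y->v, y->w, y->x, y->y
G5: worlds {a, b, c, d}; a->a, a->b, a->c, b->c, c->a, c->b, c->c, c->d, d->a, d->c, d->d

The schema corresponds to a generalized confluence (Geach) condition: \forall x \forall y (xRy \to \exists w (yRw \wedge xRw)).
G1: fails — w0Rw4 but no w with w4Rw and w0Rw.
G2: ✓.
G3: fails — tRu but no w with uRw and tRw.
G4: fails — uRv but no t with vRt and uRt.
G5: ✓.

G2, G5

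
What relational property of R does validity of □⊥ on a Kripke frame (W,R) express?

Emptiness of R

□⊥ is valid iff no world has any successor (otherwise □⊥ fails at any world with one).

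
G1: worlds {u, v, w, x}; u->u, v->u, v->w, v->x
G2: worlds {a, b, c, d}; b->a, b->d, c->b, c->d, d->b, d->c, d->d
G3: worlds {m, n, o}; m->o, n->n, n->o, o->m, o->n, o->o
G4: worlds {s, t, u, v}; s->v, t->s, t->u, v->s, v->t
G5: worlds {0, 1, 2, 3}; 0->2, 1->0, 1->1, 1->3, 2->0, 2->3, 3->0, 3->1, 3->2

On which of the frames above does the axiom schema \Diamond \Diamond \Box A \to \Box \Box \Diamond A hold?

G1, G3

The schema corresponds to a generalized confluence (Geach) condition: \forall x \forall y \forall z ((x R^2 y \wedge x R^2 z) \to \exists w (yRw \wedge zRw)).
G1: holds.
G2: fails — cR²a, cR²a but no w with aRw and aRw.
G3: holds.
G4: fails — sR²s, sR²t but no w with sRw and tRw.
G5: fails — 1R²0, 1R²1 but no w with 0Rw and 1Rw.
Valid on: G1, G3.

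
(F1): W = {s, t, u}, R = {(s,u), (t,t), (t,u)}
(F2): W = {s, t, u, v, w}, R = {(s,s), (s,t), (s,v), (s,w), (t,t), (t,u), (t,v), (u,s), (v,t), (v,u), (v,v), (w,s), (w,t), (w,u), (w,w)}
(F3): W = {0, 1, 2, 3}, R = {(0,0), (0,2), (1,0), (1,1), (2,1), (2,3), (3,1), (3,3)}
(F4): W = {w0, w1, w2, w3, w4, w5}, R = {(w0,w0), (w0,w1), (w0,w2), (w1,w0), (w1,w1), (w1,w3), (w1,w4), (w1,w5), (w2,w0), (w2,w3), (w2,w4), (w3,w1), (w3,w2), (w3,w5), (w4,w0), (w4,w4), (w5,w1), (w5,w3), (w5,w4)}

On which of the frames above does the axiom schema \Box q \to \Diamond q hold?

This is the axiom for seriality; its first-order frame correspondent is \forall x \exists y Rxy.
(F1): fails — world u has no successor.
(F2): condition met.
(F3): condition met.
(F4): condition met.

(F2), (F3), (F4)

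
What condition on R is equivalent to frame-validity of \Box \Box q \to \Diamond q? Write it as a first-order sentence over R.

This is a Sahlqvist (Geach-type) schema ◇^0□^2q → □^0◇^1q.
Minimal-valuation argument: fix x; take any y with xR^0y and any z with xR^0z. Set V(q) to the set of worlds R-reachable from y in exactly 2 steps. Then □^2q holds at y, so the antecedent holds at x; validity forces ◇^1q at z, giving a w with zR^1w and yR^2w.
First-order correspondent: \forall x \exists w (x R^2 w \wedge xRw).

\forall x \exists w (x R^2 w \wedge xRw)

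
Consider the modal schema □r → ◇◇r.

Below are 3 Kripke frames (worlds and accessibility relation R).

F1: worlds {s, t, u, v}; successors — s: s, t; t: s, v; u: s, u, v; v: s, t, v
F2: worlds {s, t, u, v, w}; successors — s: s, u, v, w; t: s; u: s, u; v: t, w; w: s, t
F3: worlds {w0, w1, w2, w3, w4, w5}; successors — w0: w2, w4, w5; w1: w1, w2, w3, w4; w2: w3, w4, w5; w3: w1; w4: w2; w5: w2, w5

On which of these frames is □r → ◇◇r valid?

F1, F2

This is the axiom for a generalized confluence (Geach) condition; its first-order frame correspondent is ∀x ∃w (xRw ∧ xR²w).
F1: condition met.
F2: condition met.
F3: fails — at w4 but no w with w4Rw and w4R²w.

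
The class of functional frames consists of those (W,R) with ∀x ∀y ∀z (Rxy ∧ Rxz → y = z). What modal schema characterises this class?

The condition is partial functionality. The CD schema ◇ψ → □ψ defines it.
Suppose ◇ψ→□ψ is valid. Take Rxy, Rxz and set V(ψ)={y}. Then ◇ψ at x, so □ψ at x, so ψ at z, i.e. z=y.

◇ψ → □ψ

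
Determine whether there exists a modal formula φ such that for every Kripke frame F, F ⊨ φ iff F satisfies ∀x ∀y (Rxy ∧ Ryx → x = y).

Modal frame validity is preserved under surjective bounded morphisms.
The 8-cycle (worlds 0,1,2,3,4,5,6,7 with 0→1→2→3→4→5→6→7→0) is antisymmetric. Sending even-indexed worlds to • and odd-indexed worlds to ∘ is a surjective bounded morphism onto the two-world frame with •↔∘, which is not antisymmetric.
So no modal formula (or set of formulas) defines exactly the antisymmetric frames.

Not modally definable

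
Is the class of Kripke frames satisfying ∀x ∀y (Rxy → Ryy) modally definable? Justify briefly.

Yes: it is shift-reflexivity, defined by the T□ schema □(□q → q).
Suppose □(□q→q) is valid. Take Rxy and set V(q)={w : Ryw}. Then at y, □q holds; since □(□q→q) at x, □q→q at y, so q at y, i.e. Ryy.

Yes, by □(□q → q)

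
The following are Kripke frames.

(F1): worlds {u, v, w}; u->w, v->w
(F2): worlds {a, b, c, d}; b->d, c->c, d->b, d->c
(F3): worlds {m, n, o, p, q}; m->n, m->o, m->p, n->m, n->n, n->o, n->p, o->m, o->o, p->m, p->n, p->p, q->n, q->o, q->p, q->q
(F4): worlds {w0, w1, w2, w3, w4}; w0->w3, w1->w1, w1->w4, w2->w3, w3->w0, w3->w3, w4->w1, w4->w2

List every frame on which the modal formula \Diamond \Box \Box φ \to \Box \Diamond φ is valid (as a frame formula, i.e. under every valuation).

(F3)

This is the axiom for a generalized confluence (Geach) condition; its first-order frame correspondent is \forall x \forall y \forall z ((xRy \wedge xRz) \to \exists w (y R^2 w \wedge zRw)).
(F1): fails — uRw, uRw but no t with wR²t and wRt.
(F2): fails — dRb, dRb but no w with bR²w and bRw.
(F3): satisfies the condition.
(F4): fails — w4Rw1, w4Rw2 but no w with w1R²w and w2Rw.
Valid on: (F3).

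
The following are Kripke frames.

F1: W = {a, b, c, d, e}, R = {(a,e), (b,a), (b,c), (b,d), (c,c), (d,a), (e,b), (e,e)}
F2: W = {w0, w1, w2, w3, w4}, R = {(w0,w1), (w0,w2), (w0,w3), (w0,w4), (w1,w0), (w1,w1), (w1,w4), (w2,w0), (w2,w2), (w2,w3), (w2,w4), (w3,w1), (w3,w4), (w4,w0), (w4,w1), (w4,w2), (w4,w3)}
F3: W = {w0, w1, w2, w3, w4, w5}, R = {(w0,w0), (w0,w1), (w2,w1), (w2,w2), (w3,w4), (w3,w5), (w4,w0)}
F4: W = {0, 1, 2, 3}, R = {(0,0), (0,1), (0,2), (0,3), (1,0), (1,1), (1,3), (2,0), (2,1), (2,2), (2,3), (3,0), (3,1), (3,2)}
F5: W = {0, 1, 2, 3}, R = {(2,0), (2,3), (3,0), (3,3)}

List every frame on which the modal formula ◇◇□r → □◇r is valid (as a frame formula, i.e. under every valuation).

F2, F4

Frame correspondent (Sahlqvist): ∀x ∀y ∀z ((xR²y ∧ xRz) → ∃w (yRw ∧ zRw)) — i.e. a generalized confluence (Geach) condition.
F1: fails — aR²b, aRe but no w with bRw and eRw.
F2: condition met.
F3: fails — w0R²w0, w0Rw1 but no w with w0Rw and w1Rw.
F4: condition met.
F5: fails — 2R²0, 2R0 but no w with 0Rw and 0Rw.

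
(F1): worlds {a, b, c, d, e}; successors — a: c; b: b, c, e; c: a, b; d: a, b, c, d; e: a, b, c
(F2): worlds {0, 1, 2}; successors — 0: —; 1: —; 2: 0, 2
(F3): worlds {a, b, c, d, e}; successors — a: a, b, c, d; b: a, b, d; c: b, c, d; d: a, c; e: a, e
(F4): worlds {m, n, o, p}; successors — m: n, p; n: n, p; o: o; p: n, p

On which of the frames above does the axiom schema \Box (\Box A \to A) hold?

(F4)

Frame correspondent (Sahlqvist): \forall x \forall y (Rxy \to Ryy) — i.e. shift-reflexivity.
(F1): fails — Rbc but not Rcc.
(F2): fails — R20 but not R00.
(F3): fails — Rcd but not Rdd.
(F4): holds.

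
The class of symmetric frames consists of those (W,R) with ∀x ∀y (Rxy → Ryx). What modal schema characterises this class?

The condition is symmetry. The B schema p → □◇p defines it.

p → □◇p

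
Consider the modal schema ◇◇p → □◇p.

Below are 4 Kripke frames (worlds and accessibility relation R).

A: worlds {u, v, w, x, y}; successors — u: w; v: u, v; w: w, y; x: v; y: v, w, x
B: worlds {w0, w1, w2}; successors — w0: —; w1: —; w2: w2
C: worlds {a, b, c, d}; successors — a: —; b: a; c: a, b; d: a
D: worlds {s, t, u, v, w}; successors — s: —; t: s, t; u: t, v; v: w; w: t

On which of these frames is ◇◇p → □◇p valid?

B

This is the axiom for a generalized confluence (Geach) condition; its first-order frame correspondent is ∀x ∀y ∀z ((xR²y ∧ xRz) → ∃w (y = w ∧ zRw)).
A: fails — vR²u, vRu but no t with u=t and uRt.
B: holds.
C: fails — cR²a, cRa but no w with a=w and aRw.
D: fails — tR²s, tRs but no w* with s=w* and sRw*.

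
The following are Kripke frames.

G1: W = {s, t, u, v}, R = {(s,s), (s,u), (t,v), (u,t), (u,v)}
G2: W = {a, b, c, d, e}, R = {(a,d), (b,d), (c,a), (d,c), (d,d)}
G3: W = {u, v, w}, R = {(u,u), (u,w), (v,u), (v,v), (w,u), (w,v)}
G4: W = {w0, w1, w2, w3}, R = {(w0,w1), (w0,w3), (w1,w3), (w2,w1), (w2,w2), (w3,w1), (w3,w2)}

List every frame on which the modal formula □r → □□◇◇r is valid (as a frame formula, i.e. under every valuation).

G2, G3

Frame correspondent (Sahlqvist): ∀x ∀z (xR²z → ∃w (xRw ∧ zR²w)) — i.e. a generalized confluence (Geach) condition.
G1: fails — sR²t but no w with sRw and tR²w.
G2: ✓.
G3: ✓.
G4: fails — w1R²w1 but no w with w1Rw and w1R²w.
Valid on: G2, G3.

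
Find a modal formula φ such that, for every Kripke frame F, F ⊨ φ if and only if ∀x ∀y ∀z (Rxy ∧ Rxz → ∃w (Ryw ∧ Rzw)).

A defining formula is ◇□s → □◇s (the .2 axiom).
Suppose ◇□s→□◇s is valid. Take Rxy, Rxz and set V(s)={w : Ryw}. Then □s at y so ◇□s at x, so □◇s at x, so ◇s at z, giving w with Rzw and Ryw.

◇□s → □◇s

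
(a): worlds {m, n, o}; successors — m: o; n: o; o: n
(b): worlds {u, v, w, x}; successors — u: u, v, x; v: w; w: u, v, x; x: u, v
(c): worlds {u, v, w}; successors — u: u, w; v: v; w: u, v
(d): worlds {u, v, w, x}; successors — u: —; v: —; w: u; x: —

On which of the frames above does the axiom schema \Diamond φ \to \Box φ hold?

(a), (d)

The schema corresponds to partial functionality: \forall x \forall y \forall z (Rxy \wedge Rxz \to y = z).
(a): ✓.
(b): fails — u sees both u and v.
(c): fails — u sees both u and w.
(d): ✓.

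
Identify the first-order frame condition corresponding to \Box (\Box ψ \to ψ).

Shift-reflexivity

This schema is the T□ axiom.
It corresponds to shift-reflexivity: \forall x \forall y (Rxy \to Ryy).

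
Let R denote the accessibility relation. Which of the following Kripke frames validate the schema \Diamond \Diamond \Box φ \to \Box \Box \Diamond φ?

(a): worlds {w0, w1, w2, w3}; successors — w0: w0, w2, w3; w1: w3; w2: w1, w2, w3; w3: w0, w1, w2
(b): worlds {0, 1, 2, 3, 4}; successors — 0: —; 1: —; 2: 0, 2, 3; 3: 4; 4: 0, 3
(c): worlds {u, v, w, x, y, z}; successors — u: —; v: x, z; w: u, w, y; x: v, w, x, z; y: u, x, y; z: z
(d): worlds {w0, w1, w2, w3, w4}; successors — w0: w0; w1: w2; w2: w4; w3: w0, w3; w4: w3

Frame correspondent (Sahlqvist): \forall x \forall y \forall z ((x R^2 y \wedge x R^2 z) \to \exists w (yRw \wedge zRw)) — i.e. a generalized confluence (Geach) condition.
(a): fails — w0R²w1, w0R²w3 but no w with w1Rw and w3Rw.
(b): fails — 2R²0, 2R²0 but no w with 0Rw and 0Rw.
(c): fails — vR²v, vR²w but no t with vRt and wRt.
(d): ✓.
Valid on: (d).

(d)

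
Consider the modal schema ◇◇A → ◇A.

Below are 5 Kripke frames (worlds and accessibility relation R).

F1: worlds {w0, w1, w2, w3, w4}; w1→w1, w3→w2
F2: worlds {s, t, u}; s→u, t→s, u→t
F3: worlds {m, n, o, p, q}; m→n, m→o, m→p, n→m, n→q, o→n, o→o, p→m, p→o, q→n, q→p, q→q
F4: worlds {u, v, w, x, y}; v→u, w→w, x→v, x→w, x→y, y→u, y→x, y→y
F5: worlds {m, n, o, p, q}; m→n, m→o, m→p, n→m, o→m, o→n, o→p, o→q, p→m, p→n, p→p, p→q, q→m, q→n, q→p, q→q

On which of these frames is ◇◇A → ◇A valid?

F1

This is the axiom for a generalized confluence (Geach) condition; its first-order frame correspondent is ∀x ∀y (xR²y → ∃w (y = w ∧ xRw)).
F1: ✓.
F2: fails — sR²t but no w with t=w and sRw.
F3: fails — mR²m but no w with m=w and mRw.
F4: fails — xR²u but no t with u=t and xRt.
F5: fails — mR²m but no w with m=w and mRw.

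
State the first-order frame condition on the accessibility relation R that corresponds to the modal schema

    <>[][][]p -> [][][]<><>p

This is a Sahlqvist (Geach-type) schema ◇^1□^3p → □^3◇^2p.
First-order correspondent: forall x forall y forall z ((xRy & x R^3 z) -> exists w (y R^3 w & z R^2 w)).

forall x forall y forall z ((xRy & x R^3 z) -> exists w (y R^3 w & z R^2 w))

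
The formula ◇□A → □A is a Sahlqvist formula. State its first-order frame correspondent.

The Euclidean property

This schema is equivalent to the 5 axiom ◇A → □◇A.
Its frame correspondent is the Euclidean property — ∀x ∀y ∀z (Rxy ∧ Rxz → Ryz).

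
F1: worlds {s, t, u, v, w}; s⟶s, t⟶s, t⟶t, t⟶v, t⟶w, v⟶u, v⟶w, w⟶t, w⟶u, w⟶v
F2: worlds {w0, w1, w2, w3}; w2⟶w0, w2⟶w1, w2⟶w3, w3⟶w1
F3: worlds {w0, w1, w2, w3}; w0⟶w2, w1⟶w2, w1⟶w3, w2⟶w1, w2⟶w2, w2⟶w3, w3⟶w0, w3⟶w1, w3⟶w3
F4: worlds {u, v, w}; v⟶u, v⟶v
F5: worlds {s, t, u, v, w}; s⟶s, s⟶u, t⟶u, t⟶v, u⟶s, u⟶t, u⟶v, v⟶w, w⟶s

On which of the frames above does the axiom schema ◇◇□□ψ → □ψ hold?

This is the axiom for a generalized confluence (Geach) condition; its first-order frame correspondent is ∀x ∀y ∀z ((xR²y ∧ xRz) → ∃w (yR²w ∧ z = w)).
F1: fails — tR²s, tRt but no w* with sR²w* and t=w*.
F2: fails — w2R²w1, w2Rw0 but no w with w1R²w and w0=w.
F3: fails — w3R²w0, w3Rw0 but no w with w0R²w and w0=w.
F4: fails — vR²u, vRu but no t with uR²t and u=t.
F5: fails — sR²t, sRu but no w* with tR²w* and u=w*.
Valid on no frame.

none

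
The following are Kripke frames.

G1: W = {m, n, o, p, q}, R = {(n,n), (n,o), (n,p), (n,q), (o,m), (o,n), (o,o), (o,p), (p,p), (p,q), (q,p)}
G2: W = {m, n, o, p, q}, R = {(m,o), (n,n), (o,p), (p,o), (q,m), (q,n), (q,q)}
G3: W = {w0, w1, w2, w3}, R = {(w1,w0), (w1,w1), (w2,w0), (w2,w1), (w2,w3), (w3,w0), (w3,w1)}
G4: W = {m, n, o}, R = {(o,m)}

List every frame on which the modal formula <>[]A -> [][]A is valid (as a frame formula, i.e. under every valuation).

This is the axiom for a generalized confluence (Geach) condition; its first-order frame correspondent is forall x forall y forall z ((xRy & x R^2 z) -> exists w (yRw & z = w)).
G1: fails — nRn, nR²m but no w with nRw and m=w.
G2: fails — qRm, qR²m but no w with mRw and m=w.
G3: fails — w1Rw0, w1R²w0 but no w with w0Rw and w0=w.
G4: satisfies the condition.
Valid on: G4.

G4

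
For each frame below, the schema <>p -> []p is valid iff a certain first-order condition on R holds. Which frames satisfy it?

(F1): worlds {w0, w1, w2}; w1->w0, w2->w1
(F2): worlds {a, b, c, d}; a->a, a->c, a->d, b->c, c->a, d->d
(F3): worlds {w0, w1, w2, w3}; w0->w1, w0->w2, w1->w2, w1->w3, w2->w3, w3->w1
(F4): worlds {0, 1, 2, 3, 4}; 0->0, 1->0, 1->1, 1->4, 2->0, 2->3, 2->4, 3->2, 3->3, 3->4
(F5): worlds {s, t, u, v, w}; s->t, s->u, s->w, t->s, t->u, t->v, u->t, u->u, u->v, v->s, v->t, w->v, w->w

(F1)

This is the axiom for partial functionality; its first-order frame correspondent is forall x forall y forall z (Rxy & Rxz -> y = z).
(F1): condition met.
(F2): fails — a sees both a and c.
(F3): fails — w0 sees both w1 and w2.
(F4): fails — 1 sees both 0 and 1.
(F5): fails — s sees both t and u.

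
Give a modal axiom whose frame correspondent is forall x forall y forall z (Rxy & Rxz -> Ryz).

◇q → □◇q

A defining formula is ◇q → □◇q (the 5 axiom).
Suppose ◇q→□◇q is valid. Take Rxy, Rxz and set V(q)={y}. Then ◇q at x, so □◇q at x, so ◇q at z, so some w with Rzw has q; w=y, i.e. Rzy. By symmetry of the argument, Ryz.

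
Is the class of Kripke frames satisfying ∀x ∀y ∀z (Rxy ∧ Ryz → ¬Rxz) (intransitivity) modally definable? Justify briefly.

Not modally definable

Any modally definable frame class is closed under surjective bounded morphisms.
The 5-cycle (worlds s,t,u,v,w with s→t→u→v→w→s) is intransitive. Mapping every world to a single reflexive point • is a surjective bounded morphism; the reflexive point is not intransitive (R••∧R•• but R••).
So the class is not modally definable.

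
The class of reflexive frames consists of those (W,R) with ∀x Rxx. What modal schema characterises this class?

□q → q

This is reflexivity; the standard corresponding axiom is T: □q → q.
Suppose □q→q is valid. At any x set V(q)={w : Rxw}. Then □q holds at x, so q holds at x, i.e. Rxx.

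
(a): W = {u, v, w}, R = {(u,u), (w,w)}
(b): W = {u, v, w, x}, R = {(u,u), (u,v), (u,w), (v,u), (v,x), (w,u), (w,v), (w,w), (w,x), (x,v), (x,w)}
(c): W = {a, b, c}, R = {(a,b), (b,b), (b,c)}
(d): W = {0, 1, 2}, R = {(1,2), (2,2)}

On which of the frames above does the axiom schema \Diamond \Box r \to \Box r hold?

The schema corresponds to the Euclidean property: \forall x \forall y \forall z (Rxy \wedge Rxz \to Ryz).
(a): ✓.
(b): fails — Ruv and Ruv but not Rvv.
(c): fails — Rbc and Rbc but not Rcc.
(d): ✓.

(a), (d)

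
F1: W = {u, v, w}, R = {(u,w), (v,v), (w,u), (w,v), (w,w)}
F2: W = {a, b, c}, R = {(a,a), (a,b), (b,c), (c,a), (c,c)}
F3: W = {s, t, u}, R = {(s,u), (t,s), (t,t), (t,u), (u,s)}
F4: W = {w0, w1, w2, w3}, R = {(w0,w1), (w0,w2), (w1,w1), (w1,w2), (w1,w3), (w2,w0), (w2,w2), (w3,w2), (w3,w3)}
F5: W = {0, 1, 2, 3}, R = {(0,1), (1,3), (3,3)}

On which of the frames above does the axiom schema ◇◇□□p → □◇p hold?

Frame correspondent (Sahlqvist): ∀x ∀y ∀z ((xR²y ∧ xRz) → ∃w (yR²w ∧ zRw)) — i.e. a generalized confluence (Geach) condition.
F1: fails — wR²v, wRu but no t with vR²t and uRt.
F2: holds.
F3: fails — tR²s, tRs but no w with sR²w and sRw.
F4: holds.
F5: holds.

F2, F4, F5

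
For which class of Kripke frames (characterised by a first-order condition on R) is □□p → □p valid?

density: ∀x ∀y (Rxy → ∃z (Rxz ∧ Rzy))

Suppose □□p→□p is valid. Take Rxy and set V(p)={w : xR²w}. Then □□p at x, so □p at x, so p at y, i.e. ∃z(Rxz∧Rzy).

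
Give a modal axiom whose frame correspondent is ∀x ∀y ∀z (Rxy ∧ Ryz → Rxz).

This is transitivity; the standard corresponding axiom is 4: □s → □□s.
Suppose □s→□□s is valid. Take Rxy, Ryz and set V(s)={w : Rxw}. Then □s at x, so □□s at x, so □s at y, so s at z, i.e. Rxz.

□s → □□s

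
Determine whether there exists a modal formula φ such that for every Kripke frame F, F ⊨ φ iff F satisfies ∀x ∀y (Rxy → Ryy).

This is a Sahlqvist condition; the T□ axiom □(□r → r) defines it.
Suppose □(□r→r) is valid. Take Rxy and set V(r)={w : Ryw}. Then at y, □r holds; since □(□r→r) at x, □r→r at y, so r at y, i.e. Ryy.

Definable; □(□r → r) defines it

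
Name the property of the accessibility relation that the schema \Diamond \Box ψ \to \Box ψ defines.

The Euclidean property

Replacing ψ by ¬ψ and contraposing gives the equivalent schema ◇ψ → □◇ψ.
Suppose ◇ψ→□◇ψ is valid. Take Rxy, Rxz and set V(ψ)={y}. Then ◇ψ at x, so □◇ψ at x, so ◇ψ at z, so some w with Rzw has ψ; w=y, i.e. Rzy. By symmetry of the argument, Ryz.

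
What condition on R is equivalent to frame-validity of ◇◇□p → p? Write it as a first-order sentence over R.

This is a Sahlqvist (Geach-type) schema ◇^2□^1p → □^0◇^0p.
Minimal-valuation argument: fix x; take any y with xR^2y and any z with xR^0z. Set V(p) to the set of worlds R-reachable from y in exactly 1 step. Then □^1p holds at y, so the antecedent holds at x; validity forces ◇^0p at z, giving a w with zR^0w and yR^1w.
First-order correspondent: ∀x ∀y (xR²y → ∃w (yRw ∧ x = w)).

∀x ∀y (xR²y → ∃w (yRw ∧ x = w))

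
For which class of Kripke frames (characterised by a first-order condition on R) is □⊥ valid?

□⊥ is valid iff no world has any successor (otherwise □⊥ fails at any world with one).

emptiness of R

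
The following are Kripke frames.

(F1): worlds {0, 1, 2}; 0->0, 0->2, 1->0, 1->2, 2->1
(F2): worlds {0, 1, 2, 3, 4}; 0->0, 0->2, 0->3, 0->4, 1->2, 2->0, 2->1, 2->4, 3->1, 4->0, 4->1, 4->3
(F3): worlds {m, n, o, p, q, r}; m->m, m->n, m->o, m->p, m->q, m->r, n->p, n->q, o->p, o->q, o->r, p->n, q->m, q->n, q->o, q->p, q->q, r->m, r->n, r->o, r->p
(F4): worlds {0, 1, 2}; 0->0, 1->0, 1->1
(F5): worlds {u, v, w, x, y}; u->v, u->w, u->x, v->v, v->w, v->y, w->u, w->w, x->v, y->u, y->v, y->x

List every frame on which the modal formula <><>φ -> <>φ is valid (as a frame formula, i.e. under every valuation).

(F4)

The schema corresponds to transitivity: forall x forall y forall z (Rxy & Ryz -> Rxz).
(F1): fails — R02 and R21 but not R01.
(F2): fails — R02 and R21 but not R01.
(F3): fails — Rop and Rpn but not Ron.
(F4): holds.
(F5): fails — Ruv and Rvy but not Ruy.
Valid on: (F4).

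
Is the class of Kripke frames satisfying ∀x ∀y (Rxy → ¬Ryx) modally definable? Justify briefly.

No

Any modally definable frame class is closed under surjective bounded morphisms.
The 4-cycle (worlds w0,w1,w2,w3 with w0→w1→w2→w3→w0) is asymmetric. Mapping every world to a single reflexive point • is a surjective bounded morphism, and the reflexive point is not asymmetric (R•• but asymmetry requires ¬R••).
So the class is not modally definable.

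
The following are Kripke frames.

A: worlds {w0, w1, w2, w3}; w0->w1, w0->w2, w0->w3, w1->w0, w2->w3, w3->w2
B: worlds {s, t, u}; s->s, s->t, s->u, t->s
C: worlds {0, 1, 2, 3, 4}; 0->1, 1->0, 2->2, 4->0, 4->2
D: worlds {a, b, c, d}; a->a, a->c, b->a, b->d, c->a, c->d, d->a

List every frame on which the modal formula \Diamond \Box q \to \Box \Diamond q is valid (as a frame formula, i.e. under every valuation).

The schema corresponds to convergence: \forall x \forall y \forall z (Rxy \wedge Rxz \to \exists w (Ryw \wedge Rzw)).
A: fails — Rw0w1 and Rw0w2 but w1 and w2 have no common successor.
B: fails — Rsu and Rsu but u and u have no common successor.
C: fails — R40 and R42 but 0 and 2 have no common successor.
D: satisfies the condition.

D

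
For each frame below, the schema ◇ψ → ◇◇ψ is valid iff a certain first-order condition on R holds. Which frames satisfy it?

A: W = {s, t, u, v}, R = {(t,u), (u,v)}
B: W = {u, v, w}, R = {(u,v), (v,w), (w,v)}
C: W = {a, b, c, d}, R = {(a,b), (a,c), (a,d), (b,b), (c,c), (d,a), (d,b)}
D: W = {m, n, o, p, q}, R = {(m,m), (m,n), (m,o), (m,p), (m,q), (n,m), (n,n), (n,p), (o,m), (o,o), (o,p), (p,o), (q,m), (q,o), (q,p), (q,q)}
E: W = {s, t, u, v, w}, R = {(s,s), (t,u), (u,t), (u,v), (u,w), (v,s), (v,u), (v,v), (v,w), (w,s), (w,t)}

D

This is the axiom for a generalized confluence (Geach) condition; its first-order frame correspondent is ∀x ∀y (xRy → ∃w (y = w ∧ xR²w)).
A: fails — tRu but no w with u=w and tR²w.
B: fails — uRv but no t with v=t and uR²t.
C: fails — aRd but no w with d=w and aR²w.
D: holds.
E: fails — tRu but no w* with u=w* and tR²w*.
Valid on: D.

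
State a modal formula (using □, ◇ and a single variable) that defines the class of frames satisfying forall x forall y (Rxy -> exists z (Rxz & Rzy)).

□□p → □p

The condition is density. The C4 schema □□p → □p defines it.
Suppose □□p→□p is valid. Take Rxy and set V(p)={w : xR²w}. Then □□p at x, so □p at x, so p at y, i.e. ∃z(Rxz∧Rzy).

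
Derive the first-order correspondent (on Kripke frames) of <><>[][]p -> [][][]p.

forall x forall y forall z ((x R^2 y & x R^3 z) -> exists w (y R^2 w & z = w))

This is a Sahlqvist (Geach-type) schema ◇^2□^2p → □^3◇^0p.
Minimal-valuation argument: fix x; take any y with xR^2y and any z with xR^3z. Set V(p) to the set of worlds R-reachable from y in exactly 2 steps. Then □^2p holds at y, so the antecedent holds at x; validity forces ◇^0p at z, giving a w with zR^0w and yR^2w.
First-order correspondent: forall x forall y forall z ((x R^2 y & x R^3 z) -> exists w (y R^2 w & z = w)).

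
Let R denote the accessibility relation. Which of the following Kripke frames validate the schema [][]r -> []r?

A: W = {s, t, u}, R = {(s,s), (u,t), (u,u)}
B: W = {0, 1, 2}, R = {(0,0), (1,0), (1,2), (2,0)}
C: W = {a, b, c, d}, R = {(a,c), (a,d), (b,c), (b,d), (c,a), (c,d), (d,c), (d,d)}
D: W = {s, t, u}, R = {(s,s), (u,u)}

This is the axiom for density; its first-order frame correspondent is forall x forall y (Rxy -> exists z (Rxz & Rzy)).
A: condition met.
B: fails — R12 but no z with R1z and Rz2.
C: fails — Rca but no z with Rcz and Rza.
D: condition met.
Valid on: A, D.

A, D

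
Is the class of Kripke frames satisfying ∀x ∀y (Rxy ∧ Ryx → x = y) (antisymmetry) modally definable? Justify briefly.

No

Modal frame validity is preserved under surjective bounded morphisms.
The 4-cycle (worlds w0,w1,w2,w3 with w0→w1→w2→w3→w0) is antisymmetric. Sending even-indexed worlds to s and odd-indexed worlds to t is a surjective bounded morphism onto the two-world frame with s↔t, which is not antisymmetric.
Hence antisymmetry is not modally definable.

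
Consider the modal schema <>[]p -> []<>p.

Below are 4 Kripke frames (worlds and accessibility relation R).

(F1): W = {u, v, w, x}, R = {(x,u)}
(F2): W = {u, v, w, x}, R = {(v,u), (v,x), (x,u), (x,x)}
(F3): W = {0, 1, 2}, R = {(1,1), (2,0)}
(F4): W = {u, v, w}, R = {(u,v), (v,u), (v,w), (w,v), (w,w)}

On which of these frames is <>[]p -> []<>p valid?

(F4)

This is the axiom for convergence; its first-order frame correspondent is forall x forall y forall z (Rxy & Rxz -> exists w (Ryw & Rzw)).
(F1): fails — Rxu and Rxu but u and u have no common successor.
(F2): fails — Rvu and Rvu but u and u have no common successor.
(F3): fails — R20 and R20 but 0 and 0 have no common successor.
(F4): ✓.
Valid on: (F4).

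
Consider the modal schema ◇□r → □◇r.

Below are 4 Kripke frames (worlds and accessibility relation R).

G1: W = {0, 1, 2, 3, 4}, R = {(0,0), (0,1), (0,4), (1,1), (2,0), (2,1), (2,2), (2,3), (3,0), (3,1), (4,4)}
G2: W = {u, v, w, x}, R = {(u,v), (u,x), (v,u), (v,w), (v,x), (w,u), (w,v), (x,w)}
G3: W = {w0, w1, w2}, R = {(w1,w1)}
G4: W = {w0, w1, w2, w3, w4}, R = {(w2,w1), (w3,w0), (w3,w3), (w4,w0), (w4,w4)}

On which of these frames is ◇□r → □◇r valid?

Frame correspondent (Sahlqvist): ∀x ∀y ∀z (Rxy ∧ Rxz → ∃w (Ryw ∧ Rzw)) — i.e. convergence.
G1: fails — R01 and R04 but 1 and 4 have no common successor.
G2: fails — Rvw and Rvx but w and x have no common successor.
G3: satisfies the condition.
G4: fails — Rw2w1 and Rw2w1 but w1 and w1 have no common successor.
Valid on: G3.

G3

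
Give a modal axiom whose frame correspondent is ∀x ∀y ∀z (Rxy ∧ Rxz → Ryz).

◇ψ → □◇ψ

This is the Euclidean property; the standard corresponding axiom is 5: ◇ψ → □◇ψ.
Suppose ◇ψ→□◇ψ is valid. Take Rxy, Rxz and set V(ψ)={y}. Then ◇ψ at x, so □◇ψ at x, so ◇ψ at z, so some w with Rzw has ψ; w=y, i.e. Rzy. By symmetry of the argument, Ryz.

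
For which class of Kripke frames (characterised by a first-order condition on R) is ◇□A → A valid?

Symmetry

Equivalently (dual form): A → □◇A.
Suppose A→□◇A is valid. Take Rxy and set V(A)={x}. Then A at x, so □◇A at x, so ◇A at y, so some z with Ryz has A; z=x, i.e. Ryx.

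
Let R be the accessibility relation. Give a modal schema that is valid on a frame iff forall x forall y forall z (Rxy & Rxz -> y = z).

◇p → □p

This is partial functionality; the standard corresponding axiom is CD: ◇p → □p.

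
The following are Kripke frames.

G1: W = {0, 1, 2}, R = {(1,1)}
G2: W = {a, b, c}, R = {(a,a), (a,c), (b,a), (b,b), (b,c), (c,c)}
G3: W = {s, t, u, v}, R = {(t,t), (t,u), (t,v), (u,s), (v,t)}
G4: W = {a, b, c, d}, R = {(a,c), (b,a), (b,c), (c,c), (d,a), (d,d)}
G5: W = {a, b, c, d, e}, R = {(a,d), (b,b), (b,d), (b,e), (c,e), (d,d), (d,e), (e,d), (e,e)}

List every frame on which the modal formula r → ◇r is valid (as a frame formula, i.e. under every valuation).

G2

The schema corresponds to reflexivity: ∀x Rxx.
G1: fails — world 0 does not see itself.
G2: ✓.
G3: fails — world s does not see itself.
G4: fails — world a does not see itself.
G5: fails — world a does not see itself.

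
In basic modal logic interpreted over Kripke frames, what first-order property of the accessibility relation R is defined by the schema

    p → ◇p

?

Reflexivity

This schema is equivalent to the T axiom □p → p.
It corresponds to reflexivity: ∀x Rxx.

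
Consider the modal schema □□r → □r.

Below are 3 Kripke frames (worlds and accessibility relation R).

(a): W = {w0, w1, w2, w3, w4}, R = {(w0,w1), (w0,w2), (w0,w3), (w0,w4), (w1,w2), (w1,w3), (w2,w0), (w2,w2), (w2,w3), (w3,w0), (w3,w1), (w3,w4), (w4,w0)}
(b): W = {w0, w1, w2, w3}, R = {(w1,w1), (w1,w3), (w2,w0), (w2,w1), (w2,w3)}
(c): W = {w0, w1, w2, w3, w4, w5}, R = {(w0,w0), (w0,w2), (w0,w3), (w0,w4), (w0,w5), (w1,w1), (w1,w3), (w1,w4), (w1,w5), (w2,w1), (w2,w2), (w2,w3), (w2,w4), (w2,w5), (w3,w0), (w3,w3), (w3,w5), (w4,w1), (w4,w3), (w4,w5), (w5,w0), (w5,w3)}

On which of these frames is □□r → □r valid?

(c)

This is the axiom for density; its first-order frame correspondent is ∀x ∀y (Rxy → ∃z (Rxz ∧ Rzy)).
(a): fails — Rw4w0 but no z with Rw4z and Rzw0.
(b): fails — Rw2w0 but no z with Rw2z and Rzw0.
(c): holds.
Valid on: (c).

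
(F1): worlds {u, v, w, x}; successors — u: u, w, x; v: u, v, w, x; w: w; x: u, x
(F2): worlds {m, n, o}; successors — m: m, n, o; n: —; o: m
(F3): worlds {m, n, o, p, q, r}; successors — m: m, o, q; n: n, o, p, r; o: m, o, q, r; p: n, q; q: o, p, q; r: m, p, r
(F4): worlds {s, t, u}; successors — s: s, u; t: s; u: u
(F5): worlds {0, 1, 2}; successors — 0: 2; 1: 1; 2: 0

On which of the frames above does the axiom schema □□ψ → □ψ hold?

(F1), (F2), (F3), (F4)

The schema corresponds to density: ∀x ∀y (Rxy → ∃z (Rxz ∧ Rzy)).
(F1): condition met.
(F2): condition met.
(F3): condition met.
(F4): condition met.
(F5): fails — R20 but no z with R2z and Rz0.
Valid on: (F1), (F2), (F3), (F4).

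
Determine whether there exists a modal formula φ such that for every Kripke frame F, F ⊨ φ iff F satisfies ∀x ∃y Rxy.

Definable; □r → ◇r defines it

This is a Sahlqvist condition; the D axiom □r → ◇r defines it.
Suppose □r→◇r is valid. At any x set V(r)=W. Then □r at x, so ◇r at x, so x has a successor.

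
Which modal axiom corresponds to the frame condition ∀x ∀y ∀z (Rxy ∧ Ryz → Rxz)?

The condition is transitivity. The 4 schema □q → □□q defines it.
Suppose □q→□□q is valid. Take Rxy, Ryz and set V(q)={w : Rxw}. Then □q at x, so □□q at x, so □q at y, so q at z, i.e. Rxz.

□q → □□q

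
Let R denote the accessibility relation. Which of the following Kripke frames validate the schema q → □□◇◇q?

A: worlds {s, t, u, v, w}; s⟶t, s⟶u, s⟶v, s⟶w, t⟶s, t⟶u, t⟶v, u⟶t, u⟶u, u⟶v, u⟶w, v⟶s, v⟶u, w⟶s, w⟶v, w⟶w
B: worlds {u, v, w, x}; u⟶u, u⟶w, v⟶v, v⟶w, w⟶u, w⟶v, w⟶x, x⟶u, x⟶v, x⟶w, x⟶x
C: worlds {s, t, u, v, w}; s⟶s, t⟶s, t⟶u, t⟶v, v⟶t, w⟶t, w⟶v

B

The schema corresponds to a generalized confluence (Geach) condition: ∀x ∀z (xR²z → ∃w (x = w ∧ zR²w)).
A: fails — sR²v but no w* with s=w* and vR²w*.
B: ✓.
C: fails — tR²s but no w* with t=w* and sR²w*.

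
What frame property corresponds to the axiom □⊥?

Emptiness of R

This schema is the Ver axiom.
Its frame correspondent is emptiness of R — ∀x ∀y ¬Rxy.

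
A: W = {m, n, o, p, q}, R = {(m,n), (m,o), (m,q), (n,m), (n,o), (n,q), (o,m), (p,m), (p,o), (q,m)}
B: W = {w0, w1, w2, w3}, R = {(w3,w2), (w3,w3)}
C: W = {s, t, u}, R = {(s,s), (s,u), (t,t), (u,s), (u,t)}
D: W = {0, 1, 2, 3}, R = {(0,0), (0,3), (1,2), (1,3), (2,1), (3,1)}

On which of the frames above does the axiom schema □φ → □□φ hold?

The schema corresponds to transitivity: ∀x ∀y ∀z (Rxy ∧ Ryz → Rxz).
A: fails — Rom and Rmo but not Roo.
B: holds.
C: fails — Rus and Rsu but not Ruu.
D: fails — R31 and R12 but not R32.

B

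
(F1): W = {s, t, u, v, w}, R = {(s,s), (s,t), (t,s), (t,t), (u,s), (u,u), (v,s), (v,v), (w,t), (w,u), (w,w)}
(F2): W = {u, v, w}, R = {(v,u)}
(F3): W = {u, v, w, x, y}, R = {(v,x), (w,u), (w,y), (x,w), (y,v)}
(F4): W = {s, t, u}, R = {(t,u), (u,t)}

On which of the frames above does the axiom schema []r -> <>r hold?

(F1)

This is the axiom for seriality; its first-order frame correspondent is forall x exists y Rxy.
(F1): holds.
(F2): fails — world u has no successor.
(F3): fails — world u has no successor.
(F4): fails — world s has no successor.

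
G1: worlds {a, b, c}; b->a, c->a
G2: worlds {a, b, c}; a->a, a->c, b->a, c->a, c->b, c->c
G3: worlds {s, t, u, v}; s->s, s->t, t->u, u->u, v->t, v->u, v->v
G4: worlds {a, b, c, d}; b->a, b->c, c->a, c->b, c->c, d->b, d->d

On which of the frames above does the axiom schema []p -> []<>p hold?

Frame correspondent (Sahlqvist): forall x forall z (xRz -> exists w (xRw & zRw)) — i.e. a generalized confluence (Geach) condition.
G1: fails — bRa but no w with bRw and aRw.
G2: holds.
G3: fails — sRt but no w with sRw and tRw.
G4: fails — bRa but no w with bRw and aRw.
Valid on: G2.

G2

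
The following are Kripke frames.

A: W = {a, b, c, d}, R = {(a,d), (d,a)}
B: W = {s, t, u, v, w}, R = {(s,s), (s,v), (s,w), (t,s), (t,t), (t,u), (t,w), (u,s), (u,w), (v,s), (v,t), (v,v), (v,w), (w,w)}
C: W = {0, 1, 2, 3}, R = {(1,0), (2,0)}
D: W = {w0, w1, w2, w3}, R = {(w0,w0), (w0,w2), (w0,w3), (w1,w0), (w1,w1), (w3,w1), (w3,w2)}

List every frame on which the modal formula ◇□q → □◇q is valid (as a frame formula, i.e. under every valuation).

The schema corresponds to convergence: ∀x ∀y ∀z (Rxy ∧ Rxz → ∃w (Ryw ∧ Rzw)).
A: holds.
B: holds.
C: fails — R10 and R10 but 0 and 0 have no common successor.
D: fails — Rw0w2 and Rw0w2 but w2 and w2 have no common successor.

A, B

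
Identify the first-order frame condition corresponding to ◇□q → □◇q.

Suppose ◇□q→□◇q is valid. Take Rxy, Rxz and set V(q)={w : Ryw}. Then □q at y so ◇□q at x, so □◇q at x, so ◇q at z, giving w with Rzw and Ryw.

convergence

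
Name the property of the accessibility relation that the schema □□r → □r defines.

Suppose □□r→□r is valid. Take Rxy and set V(r)={w : xR²w}. Then □□r at x, so □r at x, so r at y, i.e. ∃z(Rxz∧Rzy).

density: ∀x ∀y (Rxy → ∃z (Rxz ∧ Rzy))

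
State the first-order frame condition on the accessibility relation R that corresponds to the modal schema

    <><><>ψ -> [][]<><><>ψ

forall x forall y forall z ((x R^3 y & x R^2 z) -> exists w (y = w & z R^3 w))

This is a Sahlqvist (Geach-type) schema ◇^3□^0ψ → □^2◇^3ψ.
Minimal-valuation argument: fix x; take any y with xR^3y and any z with xR^2z. Set V(ψ) to the set of worlds R-reachable from y in exactly 0 steps. Then □^0ψ holds at y, so the antecedent holds at x; validity forces ◇^3ψ at z, giving a w with zR^3w and yR^0w.
First-order correspondent: forall x forall y forall z ((x R^3 y & x R^2 z) -> exists w (y = w & z R^3 w)).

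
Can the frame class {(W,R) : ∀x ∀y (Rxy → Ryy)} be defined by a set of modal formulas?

Yes, by □(□q → q)

The condition is shift-reflexivity. A defining modal formula is □(□q → q).
Suppose □(□q→q) is valid. Take Rxy and set V(q)={w : Ryw}. Then at y, □q holds; since □(□q→q) at x, □q→q at y, so q at y, i.e. Ryy.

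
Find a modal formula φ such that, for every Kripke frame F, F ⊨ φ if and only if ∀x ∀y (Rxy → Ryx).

A defining formula is s → □◇s (the B axiom).

s → □◇s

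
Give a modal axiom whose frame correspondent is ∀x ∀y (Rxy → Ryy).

□(□r → r)

The condition is shift-reflexivity. The T□ schema □(□r → r) defines it.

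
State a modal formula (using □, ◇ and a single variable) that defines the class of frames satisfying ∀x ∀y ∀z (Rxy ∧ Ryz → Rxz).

This is transitivity; the standard corresponding axiom is 4: □q → □□q.

□q → □□q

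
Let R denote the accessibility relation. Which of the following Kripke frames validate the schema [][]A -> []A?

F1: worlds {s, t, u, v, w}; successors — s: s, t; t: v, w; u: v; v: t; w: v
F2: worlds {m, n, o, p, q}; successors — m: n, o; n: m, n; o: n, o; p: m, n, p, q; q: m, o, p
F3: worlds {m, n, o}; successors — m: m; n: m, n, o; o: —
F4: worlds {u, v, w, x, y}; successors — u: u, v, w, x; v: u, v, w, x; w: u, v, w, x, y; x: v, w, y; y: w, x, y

F2, F3, F4

This is the axiom for density; its first-order frame correspondent is forall x forall y (Rxy -> exists z (Rxz & Rzy)).
F1: fails — Ruv but no z with Ruz and Rzv.
F2: holds.
F3: holds.
F4: holds.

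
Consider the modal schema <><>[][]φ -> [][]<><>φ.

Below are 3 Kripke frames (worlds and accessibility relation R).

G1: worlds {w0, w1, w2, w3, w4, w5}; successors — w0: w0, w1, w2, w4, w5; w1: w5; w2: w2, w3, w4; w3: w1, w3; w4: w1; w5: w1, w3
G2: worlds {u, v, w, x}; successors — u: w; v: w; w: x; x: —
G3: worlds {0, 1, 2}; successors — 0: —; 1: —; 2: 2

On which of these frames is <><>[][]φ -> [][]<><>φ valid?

G3

The schema corresponds to a generalized confluence (Geach) condition: forall x forall y forall z ((x R^2 y & x R^2 z) -> exists w (y R^2 w & z R^2 w)).
G1: fails — w0R²w1, w0R²w4 but no w with w1R²w and w4R²w.
G2: fails — uR²x, uR²x but no t with xR²t and xR²t.
G3: condition met.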